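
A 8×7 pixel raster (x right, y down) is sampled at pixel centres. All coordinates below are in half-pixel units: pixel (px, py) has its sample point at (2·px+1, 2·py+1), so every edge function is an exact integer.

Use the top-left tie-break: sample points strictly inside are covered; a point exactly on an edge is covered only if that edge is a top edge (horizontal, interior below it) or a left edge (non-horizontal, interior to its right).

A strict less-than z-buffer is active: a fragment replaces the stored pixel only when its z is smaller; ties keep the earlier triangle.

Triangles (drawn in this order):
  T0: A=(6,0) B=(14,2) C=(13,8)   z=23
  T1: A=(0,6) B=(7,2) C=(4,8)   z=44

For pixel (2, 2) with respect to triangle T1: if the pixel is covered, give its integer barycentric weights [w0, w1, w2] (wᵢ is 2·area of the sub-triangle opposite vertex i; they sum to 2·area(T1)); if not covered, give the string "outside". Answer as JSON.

T0:
  2·area = 50
  edge (6, 0)→(14, 2): d=(8,2) right/bottom  bias=-1
  edge (14, 2)→(13, 8): d=(-1,6) right/bottom  bias=-1
  edge (13, 8)→(6, 0): d=(-7,-8) top-left  bias=+0
    (3,0)@(7, 1): e=[6,43,1] → █
    (4,0)@(9, 1): e=[2,31,17] → █
    (5,0)@(11, 1): e=[-2,19,33] → ·
    (3,1)@(7, 3): e=[22,41,-13] → ·
    (4,1)@(9, 3): e=[18,29,3] → █
    (5,1)@(11, 3): e=[14,17,19] → █
    (6,1)@(13, 3): e=[10,5,35] → █
    (7,1)@(15, 3): e=[6,-7,51] → ·
    (4,2)@(9, 5): e=[34,27,-11] → ·
    (5,2)@(11, 5): e=[30,15,5] → █
    (7,2)@(15, 5): e=[22,-9,37] → ·
    (5,3)@(11, 7): e=[46,13,-9] → ·
  covered (8 px):
    · · · █ █ · · ·
    · · · · █ █ █ ·
    · · · · · █ █ ·
    · · · · · · █ ·
    · · · · · · · ·
    · · · · · · · ·
    · · · · · · · ·
T1:
  2·area = 30
  edge (0, 6)→(7, 2): d=(7,-4) top-left  bias=+0
  edge (7, 2)→(4, 8): d=(-3,6) right/bottom  bias=-1
  edge (4, 8)→(0, 6): d=(-4,-2) top-left  bias=+0
    (1,2)@(3, 5): e=[5,15,10] → █
    (2,2)@(5, 5): e=[13,3,14] → █
    (3,2)@(7, 5): e=[21,-9,18] → ·
    (1,3)@(3, 7): e=[19,9,2] → █
    (2,3)@(5, 7): e=[27,-3,6] → ·
    (1,4)@(3, 9): e=[33,3,-6] → ·
  covered (3 px):
    · · · · · · · ·
    · · · · · · · ·
    · █ █ · · · · ·
    · █ · · · · · ·
    · · · · · · · ·
    · · · · · · · ·
    · · · · · · · ·

Answer: [3,14,13]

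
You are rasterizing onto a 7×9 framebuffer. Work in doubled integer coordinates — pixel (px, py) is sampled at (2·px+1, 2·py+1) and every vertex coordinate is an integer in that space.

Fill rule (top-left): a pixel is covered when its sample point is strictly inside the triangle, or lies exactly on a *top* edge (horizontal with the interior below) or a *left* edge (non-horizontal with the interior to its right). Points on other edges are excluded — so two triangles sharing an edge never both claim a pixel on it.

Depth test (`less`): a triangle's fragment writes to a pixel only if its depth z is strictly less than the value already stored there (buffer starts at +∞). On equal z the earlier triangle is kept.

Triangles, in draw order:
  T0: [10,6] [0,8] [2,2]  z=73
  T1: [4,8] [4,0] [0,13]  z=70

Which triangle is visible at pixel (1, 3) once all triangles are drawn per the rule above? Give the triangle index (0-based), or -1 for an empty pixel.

T0:
  2·area = 56
  edge (10, 6)→(0, 8): d=(-10,2) right/bottom  bias=-1
  edge (0, 8)→(2, 2): d=(2,-6) top-left  bias=+0
  edge (2, 2)→(10, 6): d=(8,4) right/bottom  bias=-1
    (1,1)@(3, 3): e=[44,8,4] → #
    (2,1)@(5, 3): e=[40,20,-4] → ·
    (0,2)@(1, 5): e=[28,0,28] → #  [on edge]
    (2,2)@(5, 5): e=[20,24,12] → #
    (3,2)@(7, 5): e=[16,36,4] → #
    (4,2)@(9, 5): e=[12,48,-4] → ·
    (0,3)@(1, 7): e=[8,4,44] → #
    (2,3)@(5, 7): e=[0,28,28] → ·  [on edge]
    (3,3)@(7, 7): e=[-4,40,20] → ·
    (0,4)@(1, 9): e=[-12,8,60] → ·
    (1,4)@(3, 9): e=[-16,20,52] → ·
  covered (7 px):
    · · · · · · ·
    · # · · · · ·
    # # # # · · ·
    # # · · · · ·
    · · · · · · ·
    · · · · · · ·
    · · · · · · ·
    · · · · · · ·
    · · · · · · ·
T1:
  2·area = 32  (B↔C swapped to make it positive)
  edge (4, 8)→(0, 13): d=(-4,5) right/bottom  bias=-1
  edge (0, 13)→(4, 0): d=(4,-13) top-left  bias=+0
  edge (4, 0)→(4, 8): d=(0,8) right/bottom  bias=-1
    (1,2)@(3, 5): e=[17,7,8] → #
    (2,2)@(5, 5): e=[7,33,-8] → ·
    (1,3)@(3, 7): e=[9,15,8] → #
    (2,3)@(5, 7): e=[-1,41,-8] → ·
    (1,4)@(3, 9): e=[1,23,8] → #
    (2,4)@(5, 9): e=[-9,49,-8] → ·
    (0,5)@(1, 11): e=[3,5,24] → #
    (1,5)@(3, 11): e=[-7,31,8] → ·
    (0,6)@(1, 13): e=[-5,13,24] → ·
  covered (4 px):
    · · · · · · ·
    · · · · · · ·
    · # · · · · ·
    · # · · · · ·
    · # · · · · ·
    # · · · · · ·
    · · · · · · ·
    · · · · · · ·
    · · · · · · ·

Z-buffer (winner per pixel, '.' = empty):
  . . . . . . .
  . 0 . . . . .
  0 1 0 0 . . .
  0 1 . . . . .
  . 1 . . . . .
  1 . . . . . .
  . . . . . . .
  . . . . . . .
  . . . . . . .

Answer: 1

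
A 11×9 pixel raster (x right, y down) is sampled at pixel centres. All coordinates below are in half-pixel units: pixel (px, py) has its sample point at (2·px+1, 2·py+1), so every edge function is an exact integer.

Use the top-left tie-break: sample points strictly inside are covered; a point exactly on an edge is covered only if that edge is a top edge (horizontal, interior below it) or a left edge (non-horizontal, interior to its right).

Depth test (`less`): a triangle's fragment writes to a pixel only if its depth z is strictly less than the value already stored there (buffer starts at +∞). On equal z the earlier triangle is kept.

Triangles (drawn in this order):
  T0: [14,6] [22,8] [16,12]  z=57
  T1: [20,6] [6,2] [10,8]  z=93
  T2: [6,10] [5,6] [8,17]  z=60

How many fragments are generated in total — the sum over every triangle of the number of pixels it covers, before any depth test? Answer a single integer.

T0:
  2·area = 44
  edge (14, 6)→(22, 8): d=(8,2) right/bottom  bias=-1
  edge (22, 8)→(16, 12): d=(-6,4) right/bottom  bias=-1
  edge (16, 12)→(14, 6): d=(-2,-6) top-left  bias=+0
    (6,1)@(13, 3): e=[-22,66,0] → .  [on edge]
    (7,3)@(15, 7): e=[6,34,4] → X
    (8,3)@(17, 7): e=[2,26,16] → X
    (9,3)@(19, 7): e=[-2,18,28] → .
    (7,4)@(15, 9): e=[22,22,0] → X  [on edge]
    (9,4)@(19, 9): e=[14,6,24] → X
    (10,4)@(21, 9): e=[10,-2,36] → .
    (7,5)@(15, 11): e=[38,10,-4] → .
    (8,5)@(17, 11): e=[34,2,8] → X
    (9,5)@(19, 11): e=[30,-6,20] → .
    (8,6)@(17, 13): e=[50,-10,4] → .
    (8,7)@(17, 15): e=[66,-22,0] → .  [on edge]
  covered (6 px):
    . . . . . . . . . . .
    . . . . . . . . . . .
    . . . . . . . . . . .
    . . . . . . . X X . .
    . . . . . . . X X X .
    . . . . . . . . X . .
    . . . . . . . . . . .
    . . . . . . . . . . .
    . . . . . . . . . . .
T1:
  2·area = 68  (B↔C swapped to make it positive)
  edge (20, 6)→(10, 8): d=(-10,2) right/bottom  bias=-1
  edge (10, 8)→(6, 2): d=(-4,-6) top-left  bias=+0
  edge (6, 2)→(20, 6): d=(14,4) right/bottom  bias=-1
    (3,1)@(7, 3): e=[56,2,10] → X
    (4,1)@(9, 3): e=[52,14,2] → X
    (5,1)@(11, 3): e=[48,26,-6] → .
    (3,2)@(7, 5): e=[36,-6,38] → .
    (4,2)@(9, 5): e=[32,6,30] → X
    (5,2)@(11, 5): e=[28,18,22] → X
    (6,2)@(13, 5): e=[24,30,14] → X
    (7,2)@(15, 5): e=[20,42,6] → X
    (8,2)@(17, 5): e=[16,54,-2] → .
    (4,3)@(9, 7): e=[12,-2,58] → .
    (5,3)@(11, 7): e=[8,10,50] → X
    (7,3)@(15, 7): e=[0,34,34] → .  [on edge]
    (2,4)@(5, 9): e=[0,-34,102] → .  [on edge]
  covered (8 px):
    . . . . . . . . . . .
    . . . X X . . . . . .
    . . . . X X X X . . .
    . . . . . X X . . . .
    . . . . . . . . . . .
    . . . . . . . . . . .
    . . . . . . . . . . .
    . . . . . . . . . . .
    . . . . . . . . . . .
T2:
  2·area = 1
  edge (6, 10)→(5, 6): d=(-1,-4) top-left  bias=+0
  edge (5, 6)→(8, 17): d=(3,11) right/bottom  bias=-1
  edge (8, 17)→(6, 10): d=(-2,-7) top-left  bias=+0
  covered (0 px):
    . . . . . . . . . . .
    . . . . . . . . . . .
    . . . . . . . . . . .
    . . . . . . . . . . .
    . . . . . . . . . . .
    . . . . . . . . . . .
    . . . . . . . . . . .
    . . . . . . . . . . .
    . . . . . . . . . . .

Answer: 14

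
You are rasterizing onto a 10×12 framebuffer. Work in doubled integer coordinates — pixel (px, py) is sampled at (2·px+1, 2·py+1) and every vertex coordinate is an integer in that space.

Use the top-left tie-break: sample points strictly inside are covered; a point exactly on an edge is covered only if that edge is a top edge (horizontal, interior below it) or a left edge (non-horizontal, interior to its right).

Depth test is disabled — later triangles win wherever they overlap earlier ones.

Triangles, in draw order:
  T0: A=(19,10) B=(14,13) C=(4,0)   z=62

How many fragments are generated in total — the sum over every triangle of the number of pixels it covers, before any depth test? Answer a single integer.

T0:
  2·area = 95
  edge (19, 10)→(14, 13): d=(-5,3) right/bottom  bias=-1
  edge (14, 13)→(4, 0): d=(-10,-13) top-left  bias=+0
  edge (4, 0)→(19, 10): d=(15,10) right/bottom  bias=-1
    (2,0)@(5, 1): e=[87,3,5] → #
    (3,0)@(7, 1): e=[81,29,-15] → ·
    (2,1)@(5, 3): e=[77,-17,35] → ·
    (3,1)@(7, 3): e=[71,9,15] → #
    (4,1)@(9, 3): e=[65,35,-5] → ·
    (3,2)@(7, 5): e=[61,-11,45] → ·
    (4,2)@(9, 5): e=[55,15,25] → #
    (5,2)@(11, 5): e=[49,41,5] → #
    (6,2)@(13, 5): e=[43,67,-15] → ·
    (4,3)@(9, 7): e=[45,-5,55] → ·
    (5,3)@(11, 7): e=[39,21,35] → #
    (6,3)@(13, 7): e=[33,47,15] → #
  covered (13 px):
    · · # · · · · · · ·
    · · · # · · · · · ·
    · · · · # # · · · ·
    · · · · · # # · · ·
    · · · · · # # # # ·
    · · · · · · # # # ·
    · · · · · · · · · ·
    · · · · · · · · · ·
    · · · · · · · · · ·
    · · · · · · · · · ·
    · · · · · · · · · ·
    · · · · · · · · · ·

Result: 13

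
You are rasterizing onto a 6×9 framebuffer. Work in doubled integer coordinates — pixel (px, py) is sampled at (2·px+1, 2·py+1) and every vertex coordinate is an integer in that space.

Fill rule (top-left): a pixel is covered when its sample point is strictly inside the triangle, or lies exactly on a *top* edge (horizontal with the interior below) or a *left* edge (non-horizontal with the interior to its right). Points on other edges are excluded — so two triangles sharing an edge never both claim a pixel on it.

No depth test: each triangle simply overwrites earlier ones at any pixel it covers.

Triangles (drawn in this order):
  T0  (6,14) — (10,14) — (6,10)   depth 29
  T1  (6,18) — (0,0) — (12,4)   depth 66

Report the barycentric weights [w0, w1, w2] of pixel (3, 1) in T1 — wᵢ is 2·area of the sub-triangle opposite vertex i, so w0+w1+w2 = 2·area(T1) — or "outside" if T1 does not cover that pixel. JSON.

T0:
  2·area = 16  (B↔C swapped to make it positive)
  edge (6, 14)→(6, 10): d=(0,-4) top-left  bias=+0
  edge (6, 10)→(10, 14): d=(4,4) right/bottom  bias=-1
  edge (10, 14)→(6, 14): d=(-4,0) right/bottom  bias=-1
    (0,2)@(1, 5): e=[-20,0,36] → ·  [on edge]
    (1,3)@(3, 7): e=[-12,0,28] → ·  [on edge]
    (2,4)@(5, 9): e=[-4,0,20] → ·  [on edge]
    (3,5)@(7, 11): e=[4,0,12] → ·  [on edge]
    (3,6)@(7, 13): e=[4,8,4] → #
    (4,6)@(9, 13): e=[12,0,4] → ·  [on edge]
    (3,7)@(7, 15): e=[4,16,-4] → ·
    (5,7)@(11, 15): e=[20,0,-4] → ·  [on edge]
  covered (1 px):
    · · · · · ·
    · · · · · ·
    · · · · · ·
    · · · · · ·
    · · · · · ·
    · · · · · ·
    · · · # · ·
    · · · · · ·
    · · · · · ·
T1:
  2·area = 192
  edge (6, 18)→(0, 0): d=(-6,-18) top-left  bias=+0
  edge (0, 0)→(12, 4): d=(12,4) right/bottom  bias=-1
  edge (12, 4)→(6, 18): d=(-6,14) right/bottom  bias=-1
    (0,0)@(1, 1): e=[12,8,172] → #
    (1,0)@(3, 1): e=[48,0,144] → ·  [on edge]
    (0,1)@(1, 3): e=[0,32,160] → #  [on edge]
    (1,1)@(3, 3): e=[36,24,132] → #
    (2,1)@(5, 3): e=[72,16,104] → #
    (3,1)@(7, 3): e=[108,8,76] → #
    (4,1)@(9, 3): e=[144,0,48] → ·  [on edge]
    (0,2)@(1, 5): e=[-12,56,148] → ·
    (1,2)@(3, 5): e=[24,48,120] → #
    (4,2)@(9, 5): e=[132,24,36] → #
    (5,2)@(11, 5): e=[168,16,8] → #
    (1,3)@(3, 7): e=[12,72,108] → #
    (1,4)@(3, 9): e=[0,96,96] → #  [on edge]
    (4,5)@(9, 11): e=[96,96,0] → ·  [on edge]
    (2,7)@(5, 15): e=[0,160,32] → #  [on edge]
  covered (24 px):
    # · · · · ·
    # # # # · ·
    · # # # # #
    · # # # # ·
    · # # # # ·
    · · # # · ·
    · · # # · ·
    · · # # · ·
    · · · · · ·

Answer: [8,76,108]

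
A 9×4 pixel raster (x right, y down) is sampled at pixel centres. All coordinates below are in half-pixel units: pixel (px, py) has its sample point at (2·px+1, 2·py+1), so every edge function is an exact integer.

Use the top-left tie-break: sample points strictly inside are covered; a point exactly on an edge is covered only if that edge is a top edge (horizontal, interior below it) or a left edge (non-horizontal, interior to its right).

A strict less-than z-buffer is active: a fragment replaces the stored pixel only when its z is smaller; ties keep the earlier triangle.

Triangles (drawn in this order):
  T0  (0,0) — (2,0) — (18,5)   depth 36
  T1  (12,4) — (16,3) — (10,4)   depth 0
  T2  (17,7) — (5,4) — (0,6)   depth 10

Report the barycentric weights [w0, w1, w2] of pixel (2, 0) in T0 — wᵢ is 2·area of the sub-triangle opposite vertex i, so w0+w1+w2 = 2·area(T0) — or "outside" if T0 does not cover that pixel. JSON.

T0:
  2·area = 10
  edge (0, 0)→(2, 0): d=(2,0) top-left  bias=+0
  edge (2, 0)→(18, 5): d=(16,5) right/bottom  bias=-1
  edge (18, 5)→(0, 0): d=(-18,-5) top-left  bias=+0
    (2,0)@(5, 1): e=[2,1,7] → #
    (3,0)@(7, 1): e=[2,-9,17] → ·
    (2,1)@(5, 3): e=[6,33,-29] → ·
    (5,1)@(11, 3): e=[6,3,1] → #
    (6,1)@(13, 3): e=[6,-7,11] → ·
    (5,2)@(11, 5): e=[10,35,-35] → ·
  covered (2 px):
    · · # · · · · · ·
    · · · · · # · · ·
    · · · · · · · · ·
    · · · · · · · · ·
T1:
  2·area = 2  (B↔C swapped to make it positive)
  edge (12, 4)→(10, 4): d=(-2,0) right/bottom  bias=-1
  edge (10, 4)→(16, 3): d=(6,-1) top-left  bias=+0
  edge (16, 3)→(12, 4): d=(-4,1) right/bottom  bias=-1
  covered (0 px):
    · · · · · · · · ·
    · · · · · · · · ·
    · · · · · · · · ·
    · · · · · · · · ·
T2:
  2·area = 39  (B↔C swapped to make it positive)
  edge (17, 7)→(0, 6): d=(-17,-1) top-left  bias=+0
  edge (0, 6)→(5, 4): d=(5,-2) top-left  bias=+0
  edge (5, 4)→(17, 7): d=(12,3) right/bottom  bias=-1
    (0,1)@(1, 3): e=[52,-13,0] → ·  [on edge]
    (1,2)@(3, 5): e=[20,1,18] → #
    (2,2)@(5, 5): e=[22,5,12] → #
    (3,2)@(7, 5): e=[24,9,6] → #
    (4,2)@(9, 5): e=[26,13,0] → ·  [on edge]
    (1,3)@(3, 7): e=[-14,11,42] → ·
    (2,3)@(5, 7): e=[-12,15,36] → ·
    (3,3)@(7, 7): e=[-10,19,30] → ·
    (8,3)@(17, 7): e=[0,39,0] → ·  [on edge]
  covered (3 px):
    · · · · · · · · ·
    · · · · · · · · ·
    · # # # · · · · ·
    · · · · · · · · ·

Answer: [1,7,2]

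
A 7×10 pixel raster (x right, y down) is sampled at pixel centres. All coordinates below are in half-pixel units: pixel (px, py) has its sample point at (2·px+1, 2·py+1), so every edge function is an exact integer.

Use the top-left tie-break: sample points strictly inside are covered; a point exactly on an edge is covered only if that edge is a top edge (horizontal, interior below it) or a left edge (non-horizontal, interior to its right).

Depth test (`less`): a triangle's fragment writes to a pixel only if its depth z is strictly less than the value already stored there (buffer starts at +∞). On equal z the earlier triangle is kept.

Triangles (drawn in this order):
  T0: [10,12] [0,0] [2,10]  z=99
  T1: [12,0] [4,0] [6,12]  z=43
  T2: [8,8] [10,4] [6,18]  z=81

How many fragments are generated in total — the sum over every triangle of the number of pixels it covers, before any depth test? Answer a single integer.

T0:
  2·area = 76  (B↔C swapped to make it positive)
  edge (10, 12)→(2, 10): d=(-8,-2) top-left  bias=+0
  edge (2, 10)→(0, 0): d=(-2,-10) top-left  bias=+0
  edge (0, 0)→(10, 12): d=(10,12) right/bottom  bias=-1
    (0,1)@(1, 3): e=[54,4,18] → X
    (1,1)@(3, 3): e=[58,24,-6] → .
    (0,2)@(1, 5): e=[38,0,38] → X  [on edge]
    (1,2)@(3, 5): e=[42,20,14] → X
    (2,2)@(5, 5): e=[46,40,-10] → .
    (0,3)@(1, 7): e=[22,-4,58] → .
    (1,3)@(3, 7): e=[26,16,34] → X
    (2,3)@(5, 7): e=[30,36,10] → X
    (3,3)@(7, 7): e=[34,56,-14] → .
    (1,4)@(3, 9): e=[10,12,54] → X
    (3,4)@(7, 9): e=[18,52,6] → X
    (4,4)@(9, 9): e=[22,72,-18] → .
    (1,7)@(3, 15): e=[-38,0,114] → .  [on edge]
  covered (10 px):
    . . . . . . .
    X . . . . . .
    X X . . . . .
    . X X . . . .
    . X X X . . .
    . . . X X . .
    . . . . . . .
    . . . . . . .
    . . . . . . .
    . . . . . . .
T1:
  2·area = 96  (B↔C swapped to make it positive)
  edge (12, 0)→(6, 12): d=(-6,12) right/bottom  bias=-1
  edge (6, 12)→(4, 0): d=(-2,-12) top-left  bias=+0
  edge (4, 0)→(12, 0): d=(8,0) top-left  bias=+0
    (2,0)@(5, 1): e=[78,10,8] → X
    (3,0)@(7, 1): e=[54,34,8] → X
    (4,0)@(9, 1): e=[30,58,8] → X
    (5,0)@(11, 1): e=[6,82,8] → X
    (6,0)@(13, 1): e=[-18,106,8] → .
    (2,1)@(5, 3): e=[66,6,24] → X
    (5,1)@(11, 3): e=[-6,78,24] → .
    (2,2)@(5, 5): e=[54,2,40] → X
    (5,2)@(11, 5): e=[-18,74,40] → .
    (2,3)@(5, 7): e=[42,-2,56] → .
    (3,3)@(7, 7): e=[18,22,56] → X
    (4,3)@(9, 7): e=[-6,46,56] → .
  covered (12 px):
    . . X X X X .
    . . X X X . .
    . . X X X . .
    . . . X . . .
    . . . X . . .
    . . . . . . .
    . . . . . . .
    . . . . . . .
    . . . . . . .
    . . . . . . .
T2:
  2·area = 12
  edge (8, 8)→(10, 4): d=(2,-4) top-left  bias=+0
  edge (10, 4)→(6, 18): d=(-4,14) right/bottom  bias=-1
  edge (6, 18)→(8, 8): d=(2,-10) top-left  bias=+0
    (4,1)@(9, 3): e=[-6,18,0] → .  [on edge]
    (4,3)@(9, 7): e=[2,2,8] → X
    (5,3)@(11, 7): e=[10,-26,28] → .
    (4,4)@(9, 9): e=[6,-6,12] → .
    (3,6)@(7, 13): e=[6,6,0] → X  [on edge]
    (4,6)@(9, 13): e=[14,-22,20] → .
    (3,7)@(7, 15): e=[10,-2,4] → .
  covered (2 px):
    . . . . . . .
    . . . . . . .
    . . . . . . .
    . . . . X . .
    . . . . . . .
    . . . . . . .
    . . . X . . .
    . . . . . . .
    . . . . . . .
    . . . . . . .

Answer: 24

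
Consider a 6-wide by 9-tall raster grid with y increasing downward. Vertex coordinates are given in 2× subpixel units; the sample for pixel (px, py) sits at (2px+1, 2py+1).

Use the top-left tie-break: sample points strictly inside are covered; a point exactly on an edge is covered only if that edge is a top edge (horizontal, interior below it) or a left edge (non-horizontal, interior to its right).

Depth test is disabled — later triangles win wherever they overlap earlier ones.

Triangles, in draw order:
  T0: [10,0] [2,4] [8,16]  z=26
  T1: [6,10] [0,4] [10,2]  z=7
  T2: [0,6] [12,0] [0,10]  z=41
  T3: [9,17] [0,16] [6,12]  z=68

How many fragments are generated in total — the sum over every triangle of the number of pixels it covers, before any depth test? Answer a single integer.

T0:
  2·area = 120  (B↔C swapped to make it positive)
  edge (10, 0)→(8, 16): d=(-2,16) right/bottom  bias=-1
  edge (8, 16)→(2, 4): d=(-6,-12) top-left  bias=+0
  edge (2, 4)→(10, 0): d=(8,-4) top-left  bias=+0
    (4,0)@(9, 1): e=[14,102,4] → #
    (5,0)@(11, 1): e=[-18,126,12] → ·
    (2,1)@(5, 3): e=[74,42,4] → #
    (3,1)@(7, 3): e=[42,66,12] → #
    (5,1)@(11, 3): e=[-22,114,28] → ·
    (1,2)@(3, 5): e=[102,6,12] → #
    (5,2)@(11, 5): e=[-26,102,44] → ·
    (1,3)@(3, 7): e=[98,-6,28] → ·
    (2,3)@(5, 7): e=[66,18,36] → #
    (5,3)@(11, 7): e=[-30,90,60] → ·
    (2,4)@(5, 9): e=[62,6,52] → #
    (4,4)@(9, 9): e=[-2,54,68] → ·
  covered (15 px):
    · · · · # ·
    · · # # # ·
    · # # # # ·
    · · # # # ·
    · · # # · ·
    · · · # · ·
    · · · # · ·
    · · · · · ·
    · · · · · ·
T1:
  2·area = 72
  edge (6, 10)→(0, 4): d=(-6,-6) top-left  bias=+0
  edge (0, 4)→(10, 2): d=(10,-2) top-left  bias=+0
  edge (10, 2)→(6, 10): d=(-4,8) right/bottom  bias=-1
    (2,1)@(5, 3): e=[36,0,36] → #  [on edge]
    (3,1)@(7, 3): e=[48,4,20] → #
    (4,1)@(9, 3): e=[60,8,4] → #
    (5,1)@(11, 3): e=[72,12,-12] → ·
    (0,2)@(1, 5): e=[0,12,60] → #  [on edge]
    (1,2)@(3, 5): e=[12,16,44] → #
    (4,2)@(9, 5): e=[48,28,-4] → ·
    (0,3)@(1, 7): e=[-12,32,52] → ·
    (1,3)@(3, 7): e=[0,36,36] → #  [on edge]
    (4,3)@(9, 7): e=[36,48,-12] → ·
    (1,4)@(3, 9): e=[-12,56,28] → ·
    (2,4)@(5, 9): e=[0,60,12] → #  [on edge]
    (3,5)@(7, 11): e=[0,84,-12] → ·  [on edge]
    (4,6)@(9, 13): e=[0,108,-36] → ·  [on edge]
    (5,7)@(11, 15): e=[0,132,-60] → ·  [on edge]
  covered (11 px):
    · · · · · ·
    · · # # # ·
    # # # # · ·
    · # # # · ·
    · · # · · ·
    · · · · · ·
    · · · · · ·
    · · · · · ·
    · · · · · ·
T2:
  2·area = 48
  edge (0, 6)→(12, 0): d=(12,-6) top-left  bias=+0
  edge (12, 0)→(0, 10): d=(-12,10) right/bottom  bias=-1
  edge (0, 10)→(0, 6): d=(0,-4) top-left  bias=+0
    (3,1)@(7, 3): e=[6,14,28] → #
    (4,1)@(9, 3): e=[18,-6,36] → ·
    (1,2)@(3, 5): e=[6,30,12] → #
    (2,2)@(5, 5): e=[18,10,20] → #
    (3,2)@(7, 5): e=[30,-10,28] → ·
    (0,3)@(1, 7): e=[18,26,4] → #
    (2,3)@(5, 7): e=[42,-14,20] → ·
    (0,4)@(1, 9): e=[42,2,4] → #
    (1,4)@(3, 9): e=[54,-18,12] → ·
    (0,5)@(1, 11): e=[66,-22,4] → ·
  covered (6 px):
    · · · · · ·
    · · · # · ·
    · # # · · ·
    # # · · · ·
    # · · · · ·
    · · · · · ·
    · · · · · ·
    · · · · · ·
    · · · · · ·
T3:
  2·area = 42
  edge (9, 17)→(0, 16): d=(-9,-1) top-left  bias=+0
  edge (0, 16)→(6, 12): d=(6,-4) top-left  bias=+0
  edge (6, 12)→(9, 17): d=(3,5) right/bottom  bias=-1
    (1,3)@(3, 7): e=[84,-42,0] → ·  [on edge]
    (2,6)@(5, 13): e=[32,2,8] → #
    (3,6)@(7, 13): e=[34,10,-2] → ·
    (1,7)@(3, 15): e=[12,6,24] → #
    (3,7)@(7, 15): e=[16,22,4] → #
    (4,7)@(9, 15): e=[18,30,-6] → ·
    (1,8)@(3, 17): e=[-6,18,30] → ·
    (2,8)@(5, 17): e=[-4,26,20] → ·
    (3,8)@(7, 17): e=[-2,34,10] → ·
    (4,8)@(9, 17): e=[0,42,0] → ·  [on edge]
  covered (4 px):
    · · · · · ·
    · · · · · ·
    · · · · · ·
    · · · · · ·
    · · · · · ·
    · · · · · ·
    · · # · · ·
    · # # # · ·
    · · · · · ·

Final: 36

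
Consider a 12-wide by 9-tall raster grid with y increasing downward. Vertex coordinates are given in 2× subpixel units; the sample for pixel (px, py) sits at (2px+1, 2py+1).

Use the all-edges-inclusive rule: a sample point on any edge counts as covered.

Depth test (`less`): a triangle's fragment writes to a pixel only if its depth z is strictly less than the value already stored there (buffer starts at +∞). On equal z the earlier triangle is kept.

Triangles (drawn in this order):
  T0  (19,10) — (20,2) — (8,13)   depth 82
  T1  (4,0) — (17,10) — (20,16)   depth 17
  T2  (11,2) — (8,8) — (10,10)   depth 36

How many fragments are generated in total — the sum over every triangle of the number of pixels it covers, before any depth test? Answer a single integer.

T0:
  2·area = 85  (B↔C swapped to make it positive)
  edge (19, 10)→(8, 13): d=(-11,3) inclusive
  edge (8, 13)→(20, 2): d=(12,-11) inclusive
  edge (20, 2)→(19, 10): d=(-1,8) inclusive
    (9,1)@(19, 3): e=[77,1,7] → X
    (10,1)@(21, 3): e=[71,23,-9] → .
    (8,2)@(17, 5): e=[61,3,21] → X
    (10,2)@(21, 5): e=[49,47,-11] → .
    (7,3)@(15, 7): e=[45,5,35] → X
    (10,3)@(21, 7): e=[27,71,-13] → .
    (6,4)@(13, 9): e=[29,7,49] → X
    (10,4)@(21, 9): e=[5,95,-15] → .
    (5,5)@(11, 11): e=[13,9,63] → X
    (8,5)@(17, 11): e=[-5,75,15] → .
    (9,5)@(19, 11): e=[-11,97,-1] → .
    (5,6)@(11, 13): e=[-9,33,61] → .
  covered (13 px):
    . . . . . . . . . . . .
    . . . . . . . . . X . .
    . . . . . . . . X X . .
    . . . . . . . X X X . .
    . . . . . . X X X X . .
    . . . . . X X X . . . .
    . . . . . . . . . . . .
    . . . . . . . . . . . .
    . . . . . . . . . . . .
T1:
  2·area = 48
  edge (4, 0)→(17, 10): d=(13,10) inclusive
  edge (17, 10)→(20, 16): d=(3,6) inclusive
  edge (20, 16)→(4, 0): d=(-16,-16) inclusive
    (2,0)@(5, 1): e=[3,45,0] → X  [on edge]
    (3,0)@(7, 1): e=[-17,33,32] → .
    (2,1)@(5, 3): e=[29,51,-32] → .
    (3,1)@(7, 3): e=[9,39,0] → X  [on edge]
    (4,1)@(9, 3): e=[-11,27,32] → .
    (3,2)@(7, 5): e=[35,45,-32] → .
    (4,2)@(9, 5): e=[15,33,0] → X  [on edge]
    (5,2)@(11, 5): e=[-5,21,32] → .
    (4,3)@(9, 7): e=[41,39,-32] → .
    (5,3)@(11, 7): e=[21,27,0] → X  [on edge]
    (6,3)@(13, 7): e=[1,15,32] → X
    (7,3)@(15, 7): e=[-19,3,64] → .
    (6,4)@(13, 9): e=[27,21,0] → X  [on edge]
    (7,5)@(15, 11): e=[33,15,0] → X  [on edge]
    (8,6)@(17, 13): e=[39,9,0] → X  [on edge]
    (9,7)@(19, 15): e=[45,3,0] → X  [on edge]
    (10,8)@(21, 17): e=[51,-3,0] → .  [on edge]
  covered (11 px):
    . . X . . . . . . . . .
    . . . X . . . . . . . .
    . . . . X . . . . . . .
    . . . . . X X . . . . .
    . . . . . . X X . . . .
    . . . . . . . X X . . .
    . . . . . . . . X . . .
    . . . . . . . . . X . .
    . . . . . . . . . . . .
T2:
  2·area = 18  (B↔C swapped to make it positive)
  edge (11, 2)→(10, 10): d=(-1,8) inclusive
  edge (10, 10)→(8, 8): d=(-2,-2) inclusive
  edge (8, 8)→(11, 2): d=(3,-6) inclusive
    (0,0)@(1, 1): e=[81,0,-63] → .  [on edge]
    (1,1)@(3, 3): e=[63,0,-45] → .  [on edge]
    (2,2)@(5, 5): e=[45,0,-27] → .  [on edge]
    (3,3)@(7, 7): e=[27,0,-9] → .  [on edge]
    (4,3)@(9, 7): e=[11,4,3] → X
    (5,3)@(11, 7): e=[-5,8,15] → .
    (4,4)@(9, 9): e=[9,0,9] → X  [on edge]
    (5,4)@(11, 9): e=[-7,4,21] → .
    (4,5)@(9, 11): e=[7,-4,15] → .
    (5,5)@(11, 11): e=[-9,0,27] → .  [on edge]
    (6,6)@(13, 13): e=[-27,0,45] → .  [on edge]
    (7,7)@(15, 15): e=[-45,0,63] → .  [on edge]
    (8,8)@(17, 17): e=[-63,0,81] → .  [on edge]
  covered (2 px):
    . . . . . . . . . . . .
    . . . . . . . . . . . .
    . . . . . . . . . . . .
    . . . . X . . . . . . .
    . . . . X . . . . . . .
    . . . . . . . . . . . .
    . . . . . . . . . . . .
    . . . . . . . . . . . .
    . . . . . . . . . . . .

Result: 26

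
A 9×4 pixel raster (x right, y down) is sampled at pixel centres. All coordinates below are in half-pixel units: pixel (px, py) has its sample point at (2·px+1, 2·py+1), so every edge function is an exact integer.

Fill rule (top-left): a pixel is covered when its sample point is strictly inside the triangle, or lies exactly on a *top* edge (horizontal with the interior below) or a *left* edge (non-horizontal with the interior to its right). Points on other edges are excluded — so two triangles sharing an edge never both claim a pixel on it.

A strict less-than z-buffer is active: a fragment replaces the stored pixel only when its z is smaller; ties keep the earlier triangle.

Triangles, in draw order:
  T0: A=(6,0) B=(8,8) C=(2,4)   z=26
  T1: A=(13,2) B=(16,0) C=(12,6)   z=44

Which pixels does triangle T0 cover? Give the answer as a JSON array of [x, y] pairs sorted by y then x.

T0:
  2·area = 40
  edge (6, 0)→(8, 8): d=(2,8) right/bottom  bias=-1
  edge (8, 8)→(2, 4): d=(-6,-4) top-left  bias=+0
  edge (2, 4)→(6, 0): d=(4,-4) top-left  bias=+0
    (2,0)@(5, 1): e=[10,30,0] → X  [on edge]
    (3,0)@(7, 1): e=[-6,38,8] → .
    (1,1)@(3, 3): e=[30,10,0] → X  [on edge]
    (3,1)@(7, 3): e=[-2,26,16] → .
    (0,2)@(1, 5): e=[50,-10,0] → .  [on edge]
    (1,2)@(3, 5): e=[34,-2,8] → .
    (2,2)@(5, 5): e=[18,6,16] → X
    (3,2)@(7, 5): e=[2,14,24] → X
    (4,2)@(9, 5): e=[-14,22,32] → .
    (2,3)@(5, 7): e=[22,-6,24] → .
    (3,3)@(7, 7): e=[6,2,32] → X
    (4,3)@(9, 7): e=[-10,10,40] → .
  covered (6 px):
    . . X . . . . . .
    . X X . . . . . .
    . . X X . . . . .
    . . . X . . . . .
T1:
  2·area = 10
  edge (13, 2)→(16, 0): d=(3,-2) top-left  bias=+0
  edge (16, 0)→(12, 6): d=(-4,6) right/bottom  bias=-1
  edge (12, 6)→(13, 2): d=(1,-4) top-left  bias=+0
    (7,0)@(15, 1): e=[1,2,7] → X
    (8,0)@(17, 1): e=[5,-10,15] → .
    (6,1)@(13, 3): e=[3,6,1] → X
    (7,1)@(15, 3): e=[7,-6,9] → .
    (6,2)@(13, 5): e=[9,-2,3] → .
  covered (2 px):
    . . . . . . . X .
    . . . . . . X . .
    . . . . . . . . .
    . . . . . . . . .

Result: [[2,0],[1,1],[2,1],[2,2],[3,2],[3,3]]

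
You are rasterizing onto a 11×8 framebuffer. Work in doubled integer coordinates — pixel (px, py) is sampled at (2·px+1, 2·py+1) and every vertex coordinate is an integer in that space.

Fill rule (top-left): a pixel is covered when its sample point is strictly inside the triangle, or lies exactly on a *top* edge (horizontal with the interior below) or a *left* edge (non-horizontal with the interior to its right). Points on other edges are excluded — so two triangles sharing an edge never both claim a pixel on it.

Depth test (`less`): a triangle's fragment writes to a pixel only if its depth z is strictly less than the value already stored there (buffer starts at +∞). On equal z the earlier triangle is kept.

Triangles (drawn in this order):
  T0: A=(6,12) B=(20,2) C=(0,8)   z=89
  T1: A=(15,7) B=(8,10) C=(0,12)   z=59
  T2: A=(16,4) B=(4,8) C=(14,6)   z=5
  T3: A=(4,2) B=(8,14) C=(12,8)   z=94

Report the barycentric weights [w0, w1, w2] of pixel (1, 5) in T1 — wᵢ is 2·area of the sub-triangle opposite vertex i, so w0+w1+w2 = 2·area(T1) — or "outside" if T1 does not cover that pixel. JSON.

T0:
  2·area = 116  (B↔C swapped to make it positive)
  edge (6, 12)→(0, 8): d=(-6,-4) top-left  bias=+0
  edge (0, 8)→(20, 2): d=(20,-6) top-left  bias=+0
  edge (20, 2)→(6, 12): d=(-14,10) right/bottom  bias=-1
    (8,1)@(17, 3): e=[98,2,16] → X
    (9,1)@(19, 3): e=[106,14,-4] → .
    (5,2)@(11, 5): e=[62,6,48] → X
    (6,2)@(13, 5): e=[70,18,28] → X
    (7,2)@(15, 5): e=[78,30,8] → X
    (8,2)@(17, 5): e=[86,42,-12] → .
    (2,3)@(5, 7): e=[26,10,80] → X
    (3,3)@(7, 7): e=[34,22,60] → X
    (4,3)@(9, 7): e=[42,34,40] → X
    (6,3)@(13, 7): e=[58,58,0] → .  [on edge]
    (7,3)@(15, 7): e=[66,70,-20] → .
    (1,4)@(3, 9): e=[6,38,72] → X
  covered (14 px):
    . . . . . . . . . . .
    . . . . . . . . X . .
    . . . . . X X X . . .
    . . X X X X . . . . .
    . X X X X . . . . . .
    . . X X . . . . . . .
    . . . . . . . . . . .
    . . . . . . . . . . .
T1:
  2·area = 10
  edge (15, 7)→(8, 10): d=(-7,3) right/bottom  bias=-1
  edge (8, 10)→(0, 12): d=(-8,2) right/bottom  bias=-1
  edge (0, 12)→(15, 7): d=(15,-5) top-left  bias=+0
    (10,2)@(21, 5): e=[-4,14,0] → .  [on edge]
    (7,3)@(15, 7): e=[0,10,0] → .  [on edge]
    (4,4)@(9, 9): e=[4,6,0] → X  [on edge]
    (5,4)@(11, 9): e=[-2,2,10] → .
    (1,5)@(3, 11): e=[8,2,0] → X  [on edge]
    (2,5)@(5, 11): e=[2,-2,10] → .
    (4,5)@(9, 11): e=[-10,-10,30] → .
    (0,6)@(1, 13): e=[0,-10,20] → .  [on edge]
    (1,6)@(3, 13): e=[-6,-14,30] → .
  covered (2 px):
    . . . . . . . . . . .
    . . . . . . . . . . .
    . . . . . . . . . . .
    . . . . . . . . . . .
    . . . . X . . . . . .
    . X . . . . . . . . .
    . . . . . . . . . . .
    . . . . . . . . . . .
T2:
  2·area = 16  (B↔C swapped to make it positive)
  edge (16, 4)→(14, 6): d=(-2,2) right/bottom  bias=-1
  edge (14, 6)→(4, 8): d=(-10,2) right/bottom  bias=-1
  edge (4, 8)→(16, 4): d=(12,-4) top-left  bias=+0
    (9,0)@(19, 1): e=[0,40,-24] → .  [on edge]
    (8,1)@(17, 3): e=[0,24,-8] → .  [on edge]
    (9,1)@(19, 3): e=[-4,20,0] → .  [on edge]
    (6,2)@(13, 5): e=[4,12,0] → X  [on edge]
    (7,2)@(15, 5): e=[0,8,8] → .  [on edge]
    (9,2)@(19, 5): e=[-8,0,24] → .  [on edge]
    (3,3)@(7, 7): e=[12,4,0] → X  [on edge]
    (4,3)@(9, 7): e=[8,0,8] → .  [on edge]
    (6,3)@(13, 7): e=[0,-8,24] → .  [on edge]
    (0,4)@(1, 9): e=[20,-4,0] → .  [on edge]
    (3,4)@(7, 9): e=[8,-16,24] → .
    (5,4)@(11, 9): e=[0,-24,40] → .  [on edge]
    (4,5)@(9, 11): e=[0,-40,56] → .  [on edge]
    (3,6)@(7, 13): e=[0,-56,72] → .  [on edge]
    (2,7)@(5, 15): e=[0,-72,88] → .  [on edge]
  covered (2 px):
    . . . . . . . . . . .
    . . . . . . . . . . .
    . . . . . . X . . . .
    . . . X . . . . . . .
    . . . . . . . . . . .
    . . . . . . . . . . .
    . . . . . . . . . . .
    . . . . . . . . . . .
T3:
  2·area = 72  (B↔C swapped to make it positive)
  edge (4, 2)→(12, 8): d=(8,6) right/bottom  bias=-1
  edge (12, 8)→(8, 14): d=(-4,6) right/bottom  bias=-1
  edge (8, 14)→(4, 2): d=(-4,-12) top-left  bias=+0
    (2,1)@(5, 3): e=[2,62,8] → X
    (3,1)@(7, 3): e=[-10,50,32] → .
    (2,2)@(5, 5): e=[18,54,0] → X  [on edge]
    (3,2)@(7, 5): e=[6,42,24] → X
    (4,2)@(9, 5): e=[-6,30,48] → .
    (2,3)@(5, 7): e=[34,46,-8] → .
    (3,3)@(7, 7): e=[22,34,16] → X
    (4,3)@(9, 7): e=[10,22,40] → X
    (5,3)@(11, 7): e=[-2,10,64] → .
    (3,4)@(7, 9): e=[38,26,8] → X
    (5,4)@(11, 9): e=[14,2,56] → X
    (6,4)@(13, 9): e=[2,-10,80] → .
    (3,5)@(7, 11): e=[54,18,0] → X  [on edge]
  covered (10 px):
    . . . . . . . . . . .
    . . X . . . . . . . .
    . . X X . . . . . . .
    . . . X X . . . . . .
    . . . X X X . . . . .
    . . . X X . . . . . .
    . . . . . . . . . . .
    . . . . . . . . . . .

Final: [2,0,8]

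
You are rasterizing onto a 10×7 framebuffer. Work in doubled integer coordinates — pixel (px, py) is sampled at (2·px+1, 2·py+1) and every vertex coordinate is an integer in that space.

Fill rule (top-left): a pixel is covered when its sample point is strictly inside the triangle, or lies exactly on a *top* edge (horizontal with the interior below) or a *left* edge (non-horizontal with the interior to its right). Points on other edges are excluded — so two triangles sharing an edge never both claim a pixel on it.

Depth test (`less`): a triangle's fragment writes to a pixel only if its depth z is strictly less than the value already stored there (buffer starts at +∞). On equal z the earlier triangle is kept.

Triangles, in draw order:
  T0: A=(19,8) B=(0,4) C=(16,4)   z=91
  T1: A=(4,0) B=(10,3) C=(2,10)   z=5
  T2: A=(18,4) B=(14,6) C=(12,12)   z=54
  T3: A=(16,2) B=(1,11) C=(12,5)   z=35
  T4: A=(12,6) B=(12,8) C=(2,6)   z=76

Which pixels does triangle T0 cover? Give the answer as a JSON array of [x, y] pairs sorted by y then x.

T0:
  2·area = 64
  edge (19, 8)→(0, 4): d=(-19,-4) top-left  bias=+0
  edge (0, 4)→(16, 4): d=(16,0) top-left  bias=+0
  edge (16, 4)→(19, 8): d=(3,4) right/bottom  bias=-1
    (2,2)@(5, 5): e=[1,16,47] → X
    (3,2)@(7, 5): e=[9,16,39] → X
    (4,2)@(9, 5): e=[17,16,31] → X
    (5,2)@(11, 5): e=[25,16,23] → X
    (6,2)@(13, 5): e=[33,16,15] → X
    (7,2)@(15, 5): e=[41,16,7] → X
    (8,2)@(17, 5): e=[49,16,-1] → .
    (2,3)@(5, 7): e=[-37,48,53] → .
    (3,3)@(7, 7): e=[-29,48,45] → .
    (4,3)@(9, 7): e=[-21,48,37] → .
    (5,3)@(11, 7): e=[-13,48,29] → .
    (6,3)@(13, 7): e=[-5,48,21] → .
  covered (8 px):
    . . . . . . . . . .
    . . . . . . . . . .
    . . X X X X X X . .
    . . . . . . . X X .
    . . . . . . . . . .
    . . . . . . . . . .
    . . . . . . . . . .
T1:
  2·area = 66
  edge (4, 0)→(10, 3): d=(6,3) right/bottom  bias=-1
  edge (10, 3)→(2, 10): d=(-8,7) right/bottom  bias=-1
  edge (2, 10)→(4, 0): d=(2,-10) top-left  bias=+0
    (2,0)@(5, 1): e=[3,51,12] → X
    (3,0)@(7, 1): e=[-3,37,32] → .
    (2,1)@(5, 3): e=[15,35,16] → X
    (3,1)@(7, 3): e=[9,21,36] → X
    (4,1)@(9, 3): e=[3,7,56] → X
    (5,1)@(11, 3): e=[-3,-7,76] → .
    (1,2)@(3, 5): e=[33,33,0] → X  [on edge]
    (4,2)@(9, 5): e=[15,-9,60] → .
    (1,3)@(3, 7): e=[45,17,4] → X
    (3,3)@(7, 7): e=[33,-11,44] → .
    (1,4)@(3, 9): e=[57,1,8] → X
    (2,4)@(5, 9): e=[51,-13,28] → .
  covered (10 px):
    . . X . . . . . . .
    . . X X X . . . . .
    . X X X . . . . . .
    . X X . . . . . . .
    . X . . . . . . . .
    . . . . . . . . . .
    . . . . . . . . . .
T2:
  2·area = 20  (B↔C swapped to make it positive)
  edge (18, 4)→(12, 12): d=(-6,8) right/bottom  bias=-1
  edge (12, 12)→(14, 6): d=(2,-6) top-left  bias=+0
  edge (14, 6)→(18, 4): d=(4,-2) top-left  bias=+0
    (7,1)@(15, 3): e=[30,0,-10] → .  [on edge]
    (8,2)@(17, 5): e=[2,16,2] → X
    (9,2)@(19, 5): e=[-14,28,6] → .
    (7,3)@(15, 7): e=[6,8,6] → X
    (8,3)@(17, 7): e=[-10,20,10] → .
    (6,4)@(13, 9): e=[10,0,10] → X  [on edge]
    (7,4)@(15, 9): e=[-6,12,14] → .
    (6,5)@(13, 11): e=[-2,4,18] → .
  covered (3 px):
    . . . . . . . . . .
    . . . . . . . . . .
    . . . . . . . . X .
    . . . . . . . X . .
    . . . . . . X . . .
    . . . . . . . . . .
    . . . . . . . . . .
T3:
  2·area = 9  (B↔C swapped to make it positive)
  edge (16, 2)→(12, 5): d=(-4,3) right/bottom  bias=-1
  edge (12, 5)→(1, 11): d=(-11,6) right/bottom  bias=-1
  edge (1, 11)→(16, 2): d=(15,-9) top-left  bias=+0
    (5,2)@(11, 5): e=[3,6,0] → X  [on edge]
    (6,2)@(13, 5): e=[-3,-6,18] → .
    (5,3)@(11, 7): e=[-5,-16,30] → .
    (0,5)@(1, 11): e=[9,0,0] → .  [on edge]
  covered (1 px):
    . . . . . . . . . .
    . . . . . . . . . .
    . . . . . X . . . .
    . . . . . . . . . .
    . . . . . . . . . .
    . . . . . . . . . .
    . . . . . . . . . .
T4:
  2·area = 20
  edge (12, 6)→(12, 8): d=(0,2) right/bottom  bias=-1
  edge (12, 8)→(2, 6): d=(-10,-2) top-left  bias=+0
  edge (2, 6)→(12, 6): d=(10,0) top-left  bias=+0
    (3,3)@(7, 7): e=[10,0,10] → X  [on edge]
    (4,3)@(9, 7): e=[6,4,10] → X
    (5,3)@(11, 7): e=[2,8,10] → X
    (6,3)@(13, 7): e=[-2,12,10] → .
    (3,4)@(7, 9): e=[10,-20,30] → .
    (4,4)@(9, 9): e=[6,-16,30] → .
    (5,4)@(11, 9): e=[2,-12,30] → .
    (8,4)@(17, 9): e=[-10,0,30] → .  [on edge]
  covered (3 px):
    . . . . . . . . . .
    . . . . . . . . . .
    . . . . . . . . . .
    . . . X X X . . . .
    . . . . . . . . . .
    . . . . . . . . . .
    . . . . . . . . . .

Final: [[2,2],[3,2],[4,2],[5,2],[6,2],[7,2],[7,3],[8,3]]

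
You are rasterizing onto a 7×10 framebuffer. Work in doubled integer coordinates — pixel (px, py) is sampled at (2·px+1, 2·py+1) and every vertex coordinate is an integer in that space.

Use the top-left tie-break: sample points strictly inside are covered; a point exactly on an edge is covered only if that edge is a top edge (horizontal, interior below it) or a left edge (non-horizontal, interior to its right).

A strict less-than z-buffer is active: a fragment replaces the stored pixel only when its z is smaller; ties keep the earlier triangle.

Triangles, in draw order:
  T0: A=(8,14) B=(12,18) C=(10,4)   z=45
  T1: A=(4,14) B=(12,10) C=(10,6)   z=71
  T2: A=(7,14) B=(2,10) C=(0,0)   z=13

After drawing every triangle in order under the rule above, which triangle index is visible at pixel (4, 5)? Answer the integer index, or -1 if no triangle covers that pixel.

T0:
  2·area = 48  (B↔C swapped to make it positive)
  edge (8, 14)→(10, 4): d=(2,-10) top-left  bias=+0
  edge (10, 4)→(12, 18): d=(2,14) right/bottom  bias=-1
  edge (12, 18)→(8, 14): d=(-4,-4) top-left  bias=+0
    (0,3)@(1, 7): e=[-84,132,0] → ·  [on edge]
    (1,4)@(3, 9): e=[-60,108,0] → ·  [on edge]
    (4,4)@(9, 9): e=[0,24,24] → █  [on edge]
    (5,4)@(11, 9): e=[20,-4,32] → ·
    (2,5)@(5, 11): e=[-36,84,0] → ·  [on edge]
    (4,5)@(9, 11): e=[4,28,16] → █
    (5,5)@(11, 11): e=[24,0,24] → ·  [on edge]
    (3,6)@(7, 13): e=[-12,60,0] → ·  [on edge]
    (4,6)@(9, 13): e=[8,32,8] → █
    (5,6)@(11, 13): e=[28,4,16] → █
    (6,6)@(13, 13): e=[48,-24,24] → ·
    (4,7)@(9, 15): e=[12,36,0] → █  [on edge]
    (5,8)@(11, 17): e=[36,12,0] → █  [on edge]
    (3,9)@(7, 19): e=[0,72,-24] → ·  [on edge]
    (6,9)@(13, 19): e=[60,-12,0] → ·  [on edge]
  covered (7 px):
    · · · · · · ·
    · · · · · · ·
    · · · · · · ·
    · · · · · · ·
    · · · · █ · ·
    · · · · █ · ·
    · · · · █ █ ·
    · · · · █ █ ·
    · · · · · █ ·
    · · · · · · ·
T1:
  2·area = 40  (B↔C swapped to make it positive)
  edge (4, 14)→(10, 6): d=(6,-8) top-left  bias=+0
  edge (10, 6)→(12, 10): d=(2,4) right/bottom  bias=-1
  edge (12, 10)→(4, 14): d=(-8,4) right/bottom  bias=-1
    (4,4)@(9, 9): e=[10,10,20] → █
    (5,4)@(11, 9): e=[26,2,12] → █
    (6,4)@(13, 9): e=[42,-6,4] → ·
    (3,5)@(7, 11): e=[6,22,12] → █
    (5,5)@(11, 11): e=[38,6,-4] → ·
    (2,6)@(5, 13): e=[2,34,4] → █
    (3,6)@(7, 13): e=[18,26,-4] → ·
    (4,6)@(9, 13): e=[34,18,-12] → ·
    (2,7)@(5, 15): e=[14,38,-12] → ·
  covered (5 px):
    · · · · · · ·
    · · · · · · ·
    · · · · · · ·
    · · · · · · ·
    · · · · █ █ ·
    · · · █ █ · ·
    · · █ · · · ·
    · · · · · · ·
    · · · · · · ·
    · · · · · · ·
T2:
  2·area = 42
  edge (7, 14)→(2, 10): d=(-5,-4) top-left  bias=+0
  edge (2, 10)→(0, 0): d=(-2,-10) top-left  bias=+0
  edge (0, 0)→(7, 14): d=(7,14) right/bottom  bias=-1
    (0,1)@(1, 3): e=[31,4,7] → █
    (1,1)@(3, 3): e=[39,24,-21] → ·
    (0,2)@(1, 5): e=[21,0,21] → █  [on edge]
    (1,2)@(3, 5): e=[29,20,-7] → ·
    (0,3)@(1, 7): e=[11,-4,35] → ·
    (1,3)@(3, 7): e=[19,16,7] → █
    (2,3)@(5, 7): e=[27,36,-21] → ·
    (1,4)@(3, 9): e=[9,12,21] → █
    (2,4)@(5, 9): e=[17,32,-7] → ·
    (1,5)@(3, 11): e=[-1,8,35] → ·
    (2,5)@(5, 11): e=[7,28,7] → █
    (3,5)@(7, 11): e=[15,48,-21] → ·
    (1,7)@(3, 15): e=[-21,0,63] → ·  [on edge]
  covered (5 px):
    · · · · · · ·
    █ · · · · · ·
    █ · · · · · ·
    · █ · · · · ·
    · █ · · · · ·
    · · █ · · · ·
    · · · · · · ·
    · · · · · · ·
    · · · · · · ·
    · · · · · · ·

Z-buffer (winner per pixel, '.' = empty):
  . . . . . . .
  2 . . . . . .
  2 . . . . . .
  . 2 . . . . .
  . 2 . . 0 1 .
  . . 2 1 0 . .
  . . 1 . 0 0 .
  . . . . 0 0 .
  . . . . . 0 .
  . . . . . . .

Result: 0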